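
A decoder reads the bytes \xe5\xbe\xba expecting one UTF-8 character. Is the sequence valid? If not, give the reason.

Leading byte 0xE5 = 11100101 → 3-byte form.
Continuation bytes 0xBE=10111110, 0xBA=10111010 all match 10xxxxxx.
Decoded value 0x5FBA is ≥ 0x800 (shortest form) and not a surrogate.

valid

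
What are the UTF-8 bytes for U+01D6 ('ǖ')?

U+01D6 = 0x1D6 = 470 decimal. In range U+0080–U+07FF → 2-byte form: 110xxxxx 10xxxxxx.
Binary (11 bits): 00111010110.
Split 5+6: 00111 | 010110.
Byte 1: 11000111 = 0xC7.
Byte 2: 10010110 = 0x96.

C7 96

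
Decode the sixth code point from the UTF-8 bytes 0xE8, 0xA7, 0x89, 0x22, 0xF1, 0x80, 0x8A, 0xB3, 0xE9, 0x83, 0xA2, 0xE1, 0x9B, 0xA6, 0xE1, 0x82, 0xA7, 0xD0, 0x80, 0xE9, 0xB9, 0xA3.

U+10A7

Offset 0: leading byte 0xE8 = 11101000 → 3-byte char #1 = E8 A7 89.
Offset 3: leading byte 0x22 = 00100010 → 1-byte char #2 = 22.
Offset 4: leading byte 0xF1 = 11110001 → 4-byte char #3 = F1 80 8A B3.
Offset 8: leading byte 0xE9 = 11101001 → 3-byte char #4 = E9 83 A2.
Offset 11: leading byte 0xE1 = 11100001 → 3-byte char #5 = E1 9B A6.
Offset 14: leading byte 0xE1 = 11100001 → 3-byte char #6 = E1 82 A7.
Leading byte 0xE1 = 11100001 matches 1110xxxx → 3-byte sequence.
Byte 1: 0xE1 = 11100001, payload 0001 (4 bits).
Byte 2: 0x82 = 10000010 (10xxxxxx ✓), payload 000010.
Byte 3: 0xA7 = 10100111 (10xxxxxx ✓), payload 100111.
Concatenate: 0001000010100111 = 0x10A7 (16 bits → U+10A7).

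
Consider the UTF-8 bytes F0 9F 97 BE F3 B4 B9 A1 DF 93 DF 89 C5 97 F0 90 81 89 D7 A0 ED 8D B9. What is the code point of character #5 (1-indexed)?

U+0157

Offset 0: leading byte 0xF0 = 11110000 → 4-byte char #1 = F0 9F 97 BE.
Offset 4: leading byte 0xF3 = 11110011 → 4-byte char #2 = F3 B4 B9 A1.
Offset 8: leading byte 0xDF = 11011111 → 2-byte char #3 = DF 93.
Offset 10: leading byte 0xDF = 11011111 → 2-byte char #4 = DF 89.
Offset 12: leading byte 0xC5 = 11000101 → 2-byte char #5 = C5 97.
Leading byte 0xC5 = 11000101 matches 110xxxxx → 2-byte sequence.
Byte 1: 0xC5 = 11000101, payload 00101 (5 bits).
Byte 2: 0x97 = 10010111 (10xxxxxx ✓), payload 010111.
Concatenate: 00101010111 = 0x157 (11 bits → U+0157).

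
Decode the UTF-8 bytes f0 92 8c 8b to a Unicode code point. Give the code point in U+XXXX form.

Leading byte 0xF0 = 11110000 matches 11110xxx → 4-byte sequence.
Byte 1: 0xF0 = 11110000, payload 000 (3 bits).
Byte 2: 0x92 = 10010010 (10xxxxxx ✓), payload 010010.
Byte 3: 0x8C = 10001100 (10xxxxxx ✓), payload 001100.
Byte 4: 0x8B = 10001011 (10xxxxxx ✓), payload 001011.
Concatenate: 000010010001100001011 = 0x1230B (21 bits → U+1230B).

U+1230B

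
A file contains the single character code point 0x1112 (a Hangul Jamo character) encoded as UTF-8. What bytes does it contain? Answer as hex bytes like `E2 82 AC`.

U+1112 = 0x1112 = 4370 decimal. In range U+0800–U+FFFF → 3-byte form: 1110xxxx 10xxxxxx 10xxxxxx.
Binary (16 bits): 0001000100010010.
Split 4+6+6: 0001 | 000100 | 010010.
Byte 1: 11100001 = 0xE1.
Byte 2: 10000100 = 0x84.
Byte 3: 10010010 = 0x92.

E1 84 92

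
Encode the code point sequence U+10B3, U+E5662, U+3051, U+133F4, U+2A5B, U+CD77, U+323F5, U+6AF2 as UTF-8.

U+10B3: 3-byte form → E1 82 B3.
U+E5662: 4-byte form → F3 A5 99 A2.
U+3051: 3-byte form → E3 81 91.
U+133F4: 4-byte form → F0 93 8F B4.
U+2A5B: 3-byte form → E2 A9 9B.
U+CD77: 3-byte form → EC B5 B7.
U+323F5: 4-byte form → F0 B2 8F B5.
U+6AF2: 3-byte form → E6 AB B2.
Concatenated (27 bytes): E1 82 B3 F3 A5 99 A2 E3 81 91 F0 93 8F B4 E2 A9 9B EC B5 B7 F0 B2 8F B5 E6 AB B2.

E1 82 B3 F3 A5 99 A2 E3 81 91 F0 93 8F B4 E2 A9 9B EC B5 B7 F0 B2 8F B5 E6 AB B2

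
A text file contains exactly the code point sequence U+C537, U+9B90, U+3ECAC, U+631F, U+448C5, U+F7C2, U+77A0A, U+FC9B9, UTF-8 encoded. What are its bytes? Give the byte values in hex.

EC 94 B7 E9 AE 90 F0 BE B2 AC E6 8C 9F F1 84 A3 85 EF 9F 82 F1 B7 A8 8A F3 BC A6 B9

U+C537: 3-byte form → EC 94 B7.
U+9B90: 3-byte form → E9 AE 90.
U+3ECAC: 4-byte form → F0 BE B2 AC.
U+631F: 3-byte form → E6 8C 9F.
U+448C5: 4-byte form → F1 84 A3 85.
U+F7C2: 3-byte form → EF 9F 82.
U+77A0A: 4-byte form → F1 B7 A8 8A.
U+FC9B9: 4-byte form → F3 BC A6 B9.
Concatenated (28 bytes): EC 94 B7 E9 AE 90 F0 BE B2 AC E6 8C 9F F1 84 A3 85 EF 9F 82 F1 B7 A8 8A F3 BC A6 B9.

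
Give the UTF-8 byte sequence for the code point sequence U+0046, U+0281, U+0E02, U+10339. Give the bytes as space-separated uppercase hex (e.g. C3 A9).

U+0046: 1-byte form → 46.
U+0281: 2-byte form → CA 81.
U+0E02: 3-byte form → E0 B8 82.
U+10339: 4-byte form → F0 90 8C B9.
Concatenated (10 bytes): 46 CA 81 E0 B8 82 F0 90 8C B9.

46 CA 81 E0 B8 82 F0 90 8C B9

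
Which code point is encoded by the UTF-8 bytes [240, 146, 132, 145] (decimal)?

Leading byte 0xF0 = 11110000 matches 11110xxx → 4-byte sequence.
Byte 1: 0xF0 = 11110000, payload 000 (3 bits).
Byte 2: 0x92 = 10010010 (10xxxxxx ✓), payload 010010.
Byte 3: 0x84 = 10000100 (10xxxxxx ✓), payload 000100.
Byte 4: 0x91 = 10010001 (10xxxxxx ✓), payload 010001.
Concatenate: 000010010000100010001 = 0x12111 (21 bits → U+12111).

U+12111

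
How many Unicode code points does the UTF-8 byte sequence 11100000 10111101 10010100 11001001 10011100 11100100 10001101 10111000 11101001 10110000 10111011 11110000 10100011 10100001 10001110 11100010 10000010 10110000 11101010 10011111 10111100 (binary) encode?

Byte at offset 0: 0xE0 = 11100000 → 3-byte char (#1). Advance 3.
Byte at offset 3: 0xC9 = 11001001 → 2-byte char (#2). Advance 2.
Byte at offset 5: 0xE4 = 11100100 → 3-byte char (#3). Advance 3.
Byte at offset 8: 0xE9 = 11101001 → 3-byte char (#4). Advance 3.
Byte at offset 11: 0xF0 = 11110000 → 4-byte char (#5). Advance 4.
Byte at offset 15: 0xE2 = 11100010 → 3-byte char (#6). Advance 3.
Byte at offset 18: 0xEA = 11101010 → 3-byte char (#7). Advance 3.
Reached end at offset 21 after 7 code points.

7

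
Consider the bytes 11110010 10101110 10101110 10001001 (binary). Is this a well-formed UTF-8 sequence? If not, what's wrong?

valid

Leading byte 0xF2 = 11110010 → 4-byte form.
Continuation bytes 0xAE=10101110, 0xAE=10101110, 0x89=10001001 all match 10xxxxxx.
Decoded value 0xAEB89 is ≥ 0x10000 (shortest form) and not a surrogate.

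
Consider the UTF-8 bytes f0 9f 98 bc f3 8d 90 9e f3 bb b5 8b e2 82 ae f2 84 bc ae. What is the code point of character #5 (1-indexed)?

Offset 0: leading byte 0xF0 = 11110000 → 4-byte char #1 = F0 9F 98 BC.
Offset 4: leading byte 0xF3 = 11110011 → 4-byte char #2 = F3 8D 90 9E.
Offset 8: leading byte 0xF3 = 11110011 → 4-byte char #3 = F3 BB B5 8B.
Offset 12: leading byte 0xE2 = 11100010 → 3-byte char #4 = E2 82 AE.
Offset 15: leading byte 0xF2 = 11110010 → 4-byte char #5 = F2 84 BC AE.
Leading byte 0xF2 = 11110010 matches 11110xxx → 4-byte sequence.
Byte 1: 0xF2 = 11110010, payload 010 (3 bits).
Byte 2: 0x84 = 10000100 (10xxxxxx ✓), payload 000100.
Byte 3: 0xBC = 10111100 (10xxxxxx ✓), payload 111100.
Byte 4: 0xAE = 10101110 (10xxxxxx ✓), payload 101110.
Concatenate: 010000100111100101110 = 0x84F2E (21 bits → U+84F2E).

U+84F2E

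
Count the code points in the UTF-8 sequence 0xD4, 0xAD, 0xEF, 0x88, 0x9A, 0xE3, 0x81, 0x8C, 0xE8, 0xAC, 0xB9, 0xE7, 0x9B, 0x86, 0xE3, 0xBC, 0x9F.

Byte at offset 0: 0xD4 = 11010100 → 2-byte char (#1). Advance 2.
Byte at offset 2: 0xEF = 11101111 → 3-byte char (#2). Advance 3.
Byte at offset 5: 0xE3 = 11100011 → 3-byte char (#3). Advance 3.
Byte at offset 8: 0xE8 = 11101000 → 3-byte char (#4). Advance 3.
Byte at offset 11: 0xE7 = 11100111 → 3-byte char (#5). Advance 3.
Byte at offset 14: 0xE3 = 11100011 → 3-byte char (#6). Advance 3.
Reached end at offset 17 after 6 code points.

6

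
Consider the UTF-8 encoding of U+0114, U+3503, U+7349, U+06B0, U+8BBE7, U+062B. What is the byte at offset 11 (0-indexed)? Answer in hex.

U+0114 → 2-byte form C4 94 at offsets 0–1.
U+3503 → 3-byte form E3 94 83 at offsets 2–4.
U+7349 → 3-byte form E7 8D 89 at offsets 5–7.
U+06B0 → 2-byte form DA B0 at offsets 8–9.
U+8BBE7 → 4-byte form F2 8B AF A7 at offsets 10–13.
Offset 11 falls in char 5's range; it's byte 2 of F2 8B AF A7 = 0x8B.

0x8B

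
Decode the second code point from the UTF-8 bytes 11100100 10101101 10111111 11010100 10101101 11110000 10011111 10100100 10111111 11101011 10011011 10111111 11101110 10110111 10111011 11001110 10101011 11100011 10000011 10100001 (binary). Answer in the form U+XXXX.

U+052D

Offset 0: leading byte 0xE4 = 11100100 → 3-byte char #1 = E4 AD BF.
Offset 3: leading byte 0xD4 = 11010100 → 2-byte char #2 = D4 AD.
Leading byte 0xD4 = 11010100 matches 110xxxxx → 2-byte sequence.
Byte 1: 0xD4 = 11010100, payload 10100 (5 bits).
Byte 2: 0xAD = 10101101 (10xxxxxx ✓), payload 101101.
Concatenate: 10100101101 = 0x52D (11 bits → U+052D).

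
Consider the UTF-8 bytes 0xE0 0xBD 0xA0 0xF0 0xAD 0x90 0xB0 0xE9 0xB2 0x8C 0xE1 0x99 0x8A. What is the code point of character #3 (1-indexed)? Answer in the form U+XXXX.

U+9C8C

Offset 0: leading byte 0xE0 = 11100000 → 3-byte char #1 = E0 BD A0.
Offset 3: leading byte 0xF0 = 11110000 → 4-byte char #2 = F0 AD 90 B0.
Offset 7: leading byte 0xE9 = 11101001 → 3-byte char #3 = E9 B2 8C.
Leading byte 0xE9 = 11101001 matches 1110xxxx → 3-byte sequence.
Byte 1: 0xE9 = 11101001, payload 1001 (4 bits).
Byte 2: 0xB2 = 10110010 (10xxxxxx ✓), payload 110010.
Byte 3: 0x8C = 10001100 (10xxxxxx ✓), payload 001100.
Concatenate: 1001110010001100 = 0x9C8C (16 bits → U+9C8C).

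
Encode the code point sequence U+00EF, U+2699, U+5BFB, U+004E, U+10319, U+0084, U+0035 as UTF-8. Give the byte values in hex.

C3 AF E2 9A 99 E5 AF BB 4E F0 90 8C 99 C2 84 35

U+00EF: 2-byte form → C3 AF.
U+2699: 3-byte form → E2 9A 99.
U+5BFB: 3-byte form → E5 AF BB.
U+004E: 1-byte form → 4E.
U+10319: 4-byte form → F0 90 8C 99.
U+0084: 2-byte form → C2 84.
U+0035: 1-byte form → 35.
Concatenated (16 bytes): C3 AF E2 9A 99 E5 AF BB 4E F0 90 8C 99 C2 84 35.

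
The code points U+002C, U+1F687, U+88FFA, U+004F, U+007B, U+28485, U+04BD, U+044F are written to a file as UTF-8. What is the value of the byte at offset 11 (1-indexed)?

1-indexed offset 11 is 0-indexed offset 10.
U+002C → 1-byte form 2C at offsets 0–0.
U+1F687 → 4-byte form F0 9F 9A 87 at offsets 1–4.
U+88FFA → 4-byte form F2 88 BF BA at offsets 5–8.
U+004F → 1-byte form 4F at offsets 9–9.
U+007B → 1-byte form 7B at offsets 10–10.
Offset 10 falls in char 5's range; it's byte 1 of 7B = 0x7B.

0x7B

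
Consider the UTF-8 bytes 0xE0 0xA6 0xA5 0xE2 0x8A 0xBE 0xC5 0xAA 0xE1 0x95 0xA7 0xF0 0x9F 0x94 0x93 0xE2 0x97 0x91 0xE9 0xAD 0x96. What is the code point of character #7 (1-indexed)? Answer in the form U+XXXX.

U+9B56

Offset 0: leading byte 0xE0 = 11100000 → 3-byte char #1 = E0 A6 A5.
Offset 3: leading byte 0xE2 = 11100010 → 3-byte char #2 = E2 8A BE.
Offset 6: leading byte 0xC5 = 11000101 → 2-byte char #3 = C5 AA.
Offset 8: leading byte 0xE1 = 11100001 → 3-byte char #4 = E1 95 A7.
Offset 11: leading byte 0xF0 = 11110000 → 4-byte char #5 = F0 9F 94 93.
Offset 15: leading byte 0xE2 = 11100010 → 3-byte char #6 = E2 97 91.
Offset 18: leading byte 0xE9 = 11101001 → 3-byte char #7 = E9 AD 96.
Leading byte 0xE9 = 11101001 matches 1110xxxx → 3-byte sequence.
Byte 1: 0xE9 = 11101001, payload 1001 (4 bits).
Byte 2: 0xAD = 10101101 (10xxxxxx ✓), payload 101101.
Byte 3: 0x96 = 10010110 (10xxxxxx ✓), payload 010110.
Concatenate: 1001101101010110 = 0x9B56 (16 bits → U+9B56).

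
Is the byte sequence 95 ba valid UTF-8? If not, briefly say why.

invalid (continuation byte with no leading byte)

Byte 0x95 = 10010101 has the form 10xxxxxx — a continuation byte — but there is no preceding leading byte.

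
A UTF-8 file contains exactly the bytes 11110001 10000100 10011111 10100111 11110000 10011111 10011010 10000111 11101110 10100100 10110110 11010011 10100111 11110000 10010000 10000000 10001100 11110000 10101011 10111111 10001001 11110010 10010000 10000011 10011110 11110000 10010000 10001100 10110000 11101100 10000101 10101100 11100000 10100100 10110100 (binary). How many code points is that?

10

Byte at offset 0: 0xF1 = 11110001 → 4-byte char (#1). Advance 4.
Byte at offset 4: 0xF0 = 11110000 → 4-byte char (#2). Advance 4.
Byte at offset 8: 0xEE = 11101110 → 3-byte char (#3). Advance 3.
Byte at offset 11: 0xD3 = 11010011 → 2-byte char (#4). Advance 2.
Byte at offset 13: 0xF0 = 11110000 → 4-byte char (#5). Advance 4.
Byte at offset 17: 0xF0 = 11110000 → 4-byte char (#6). Advance 4.
Byte at offset 21: 0xF2 = 11110010 → 4-byte char (#7). Advance 4.
Byte at offset 25: 0xF0 = 11110000 → 4-byte char (#8). Advance 4.
Byte at offset 29: 0xEC = 11101100 → 3-byte char (#9). Advance 3.
Byte at offset 32: 0xE0 = 11100000 → 3-byte char (#10). Advance 3.
Reached end at offset 35 after 10 code points.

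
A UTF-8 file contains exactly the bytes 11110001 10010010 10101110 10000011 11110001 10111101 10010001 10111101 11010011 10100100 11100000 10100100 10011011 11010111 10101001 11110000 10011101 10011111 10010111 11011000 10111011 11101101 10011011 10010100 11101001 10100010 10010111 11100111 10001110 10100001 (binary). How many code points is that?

10

Byte at offset 0: 0xF1 = 11110001 → 4-byte char (#1). Advance 4.
Byte at offset 4: 0xF1 = 11110001 → 4-byte char (#2). Advance 4.
Byte at offset 8: 0xD3 = 11010011 → 2-byte char (#3). Advance 2.
Byte at offset 10: 0xE0 = 11100000 → 3-byte char (#4). Advance 3.
Byte at offset 13: 0xD7 = 11010111 → 2-byte char (#5). Advance 2.
Byte at offset 15: 0xF0 = 11110000 → 4-byte char (#6). Advance 4.
Byte at offset 19: 0xD8 = 11011000 → 2-byte char (#7). Advance 2.
Byte at offset 21: 0xED = 11101101 → 3-byte char (#8). Advance 3.
Byte at offset 24: 0xE9 = 11101001 → 3-byte char (#9). Advance 3.
Byte at offset 27: 0xE7 = 11100111 → 3-byte char (#10). Advance 3.
Reached end at offset 30 after 10 code points.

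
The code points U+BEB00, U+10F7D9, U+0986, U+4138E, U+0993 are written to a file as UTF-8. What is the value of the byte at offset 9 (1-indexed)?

0xE0

1-indexed offset 9 is 0-indexed offset 8.
U+BEB00 → 4-byte form F2 BE AC 80 at offsets 0–3.
U+10F7D9 → 4-byte form F4 8F 9F 99 at offsets 4–7.
U+0986 → 3-byte form E0 A6 86 at offsets 8–10.
Offset 8 falls in char 3's range; it's byte 1 of E0 A6 86 = 0xE0.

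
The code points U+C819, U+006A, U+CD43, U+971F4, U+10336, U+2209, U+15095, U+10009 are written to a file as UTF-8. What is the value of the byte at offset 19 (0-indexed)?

U+C819 → 3-byte form EC A0 99 at offsets 0–2.
U+006A → 1-byte form 6A at offsets 3–3.
U+CD43 → 3-byte form EC B5 83 at offsets 4–6.
U+971F4 → 4-byte form F2 97 87 B4 at offsets 7–10.
U+10336 → 4-byte form F0 90 8C B6 at offsets 11–14.
U+2209 → 3-byte form E2 88 89 at offsets 15–17.
U+15095 → 4-byte form F0 95 82 95 at offsets 18–21.
Offset 19 falls in char 7's range; it's byte 2 of F0 95 82 95 = 0x95.

0x95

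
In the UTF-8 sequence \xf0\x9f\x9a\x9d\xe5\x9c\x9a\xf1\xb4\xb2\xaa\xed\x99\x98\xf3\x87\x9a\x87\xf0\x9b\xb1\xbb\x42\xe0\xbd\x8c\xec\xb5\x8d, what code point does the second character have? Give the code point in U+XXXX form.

U+571A

Offset 0: leading byte 0xF0 = 11110000 → 4-byte char #1 = F0 9F 9A 9D.
Offset 4: leading byte 0xE5 = 11100101 → 3-byte char #2 = E5 9C 9A.
Leading byte 0xE5 = 11100101 matches 1110xxxx → 3-byte sequence.
Byte 1: 0xE5 = 11100101, payload 0101 (4 bits).
Byte 2: 0x9C = 10011100 (10xxxxxx ✓), payload 011100.
Byte 3: 0x9A = 10011010 (10xxxxxx ✓), payload 011010.
Concatenate: 0101011100011010 = 0x571A (16 bits → U+571A).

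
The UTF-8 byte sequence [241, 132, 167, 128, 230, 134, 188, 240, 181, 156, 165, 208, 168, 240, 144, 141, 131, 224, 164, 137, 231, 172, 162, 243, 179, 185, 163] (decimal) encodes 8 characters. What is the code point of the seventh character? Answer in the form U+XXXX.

Offset 0: leading byte 0xF1 = 11110001 → 4-byte char #1 = F1 84 A7 80.
Offset 4: leading byte 0xE6 = 11100110 → 3-byte char #2 = E6 86 BC.
Offset 7: leading byte 0xF0 = 11110000 → 4-byte char #3 = F0 B5 9C A5.
Offset 11: leading byte 0xD0 = 11010000 → 2-byte char #4 = D0 A8.
Offset 13: leading byte 0xF0 = 11110000 → 4-byte char #5 = F0 90 8D 83.
Offset 17: leading byte 0xE0 = 11100000 → 3-byte char #6 = E0 A4 89.
Offset 20: leading byte 0xE7 = 11100111 → 3-byte char #7 = E7 AC A2.
Leading byte 0xE7 = 11100111 matches 1110xxxx → 3-byte sequence.
Byte 1: 0xE7 = 11100111, payload 0111 (4 bits).
Byte 2: 0xAC = 10101100 (10xxxxxx ✓), payload 101100.
Byte 3: 0xA2 = 10100010 (10xxxxxx ✓), payload 100010.
Concatenate: 0111101100100010 = 0x7B22 (16 bits → U+7B22).

U+7B22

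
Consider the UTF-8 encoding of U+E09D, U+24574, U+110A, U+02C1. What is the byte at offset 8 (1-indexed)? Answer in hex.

0xE1

1-indexed offset 8 is 0-indexed offset 7.
U+E09D → 3-byte form EE 82 9D at offsets 0–2.
U+24574 → 4-byte form F0 A4 95 B4 at offsets 3–6.
U+110A → 3-byte form E1 84 8A at offsets 7–9.
Offset 7 falls in char 3's range; it's byte 1 of E1 84 8A = 0xE1.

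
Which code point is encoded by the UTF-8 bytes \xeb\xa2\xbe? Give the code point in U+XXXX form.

Leading byte 0xEB = 11101011 matches 1110xxxx → 3-byte sequence.
Byte 1: 0xEB = 11101011, payload 1011 (4 bits).
Byte 2: 0xA2 = 10100010 (10xxxxxx ✓), payload 100010.
Byte 3: 0xBE = 10111110 (10xxxxxx ✓), payload 111110.
Concatenate: 1011100010111110 = 0xB8BE (16 bits → U+B8BE).

U+B8BE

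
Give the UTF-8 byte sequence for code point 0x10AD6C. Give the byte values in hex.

F4 8A B5 AC

U+10AD6C = 0x10AD6C = 1092972 decimal. In range U+10000–U+10FFFF → 4-byte form: 11110xxx 10xxxxxx 10xxxxxx 10xxxxxx.
Binary (21 bits): 100001010110101101100.
Split 3+6+6+6: 100 | 001010 | 110101 | 101100.
Byte 1: 11110100 = 0xF4.
Byte 2: 10001010 = 0x8A.
Byte 3: 10110101 = 0xB5.
Byte 4: 10101100 = 0xAC.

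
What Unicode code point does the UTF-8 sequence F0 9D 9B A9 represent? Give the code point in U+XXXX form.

U+1D6E9

Leading byte 0xF0 = 11110000 matches 11110xxx → 4-byte sequence.
Byte 1: 0xF0 = 11110000, payload 000 (3 bits).
Byte 2: 0x9D = 10011101 (10xxxxxx ✓), payload 011101.
Byte 3: 0x9B = 10011011 (10xxxxxx ✓), payload 011011.
Byte 4: 0xA9 = 10101001 (10xxxxxx ✓), payload 101001.
Concatenate: 000011101011011101001 = 0x1D6E9 (21 bits → U+1D6E9).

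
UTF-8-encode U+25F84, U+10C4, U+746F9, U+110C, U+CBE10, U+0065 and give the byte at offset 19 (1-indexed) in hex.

0x65

1-indexed offset 19 is 0-indexed offset 18.
U+25F84 → 4-byte form F0 A5 BE 84 at offsets 0–3.
U+10C4 → 3-byte form E1 83 84 at offsets 4–6.
U+746F9 → 4-byte form F1 B4 9B B9 at offsets 7–10.
U+110C → 3-byte form E1 84 8C at offsets 11–13.
U+CBE10 → 4-byte form F3 8B B8 90 at offsets 14–17.
U+0065 → 1-byte form 65 at offsets 18–18.
Offset 18 falls in char 6's range; it's byte 1 of 65 = 0x65.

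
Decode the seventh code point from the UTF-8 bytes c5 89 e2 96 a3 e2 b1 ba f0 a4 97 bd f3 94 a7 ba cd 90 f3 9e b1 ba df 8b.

Offset 0: leading byte 0xC5 = 11000101 → 2-byte char #1 = C5 89.
Offset 2: leading byte 0xE2 = 11100010 → 3-byte char #2 = E2 96 A3.
Offset 5: leading byte 0xE2 = 11100010 → 3-byte char #3 = E2 B1 BA.
Offset 8: leading byte 0xF0 = 11110000 → 4-byte char #4 = F0 A4 97 BD.
Offset 12: leading byte 0xF3 = 11110011 → 4-byte char #5 = F3 94 A7 BA.
Offset 16: leading byte 0xCD = 11001101 → 2-byte char #6 = CD 90.
Offset 18: leading byte 0xF3 = 11110011 → 4-byte char #7 = F3 9E B1 BA.
Leading byte 0xF3 = 11110011 matches 11110xxx → 4-byte sequence.
Byte 1: 0xF3 = 11110011, payload 011 (3 bits).
Byte 2: 0x9E = 10011110 (10xxxxxx ✓), payload 011110.
Byte 3: 0xB1 = 10110001 (10xxxxxx ✓), payload 110001.
Byte 4: 0xBA = 10111010 (10xxxxxx ✓), payload 111010.
Concatenate: 011011110110001111010 = 0xDEC7A (21 bits → U+DEC7A).

U+DEC7A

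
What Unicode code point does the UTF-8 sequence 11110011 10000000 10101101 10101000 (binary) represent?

U+C0B68

Leading byte 0xF3 = 11110011 matches 11110xxx → 4-byte sequence.
Byte 1: 0xF3 = 11110011, payload 011 (3 bits).
Byte 2: 0x80 = 10000000 (10xxxxxx ✓), payload 000000.
Byte 3: 0xAD = 10101101 (10xxxxxx ✓), payload 101101.
Byte 4: 0xA8 = 10101000 (10xxxxxx ✓), payload 101000.
Concatenate: 011000000101101101000 = 0xC0B68 (21 bits → U+C0B68).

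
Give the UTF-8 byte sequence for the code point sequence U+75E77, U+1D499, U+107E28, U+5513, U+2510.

U+75E77: 4-byte form → F1 B5 B9 B7.
U+1D499: 4-byte form → F0 9D 92 99.
U+107E28: 4-byte form → F4 87 B8 A8.
U+5513: 3-byte form → E5 94 93.
U+2510: 3-byte form → E2 94 90.
Concatenated (18 bytes): F1 B5 B9 B7 F0 9D 92 99 F4 87 B8 A8 E5 94 93 E2 94 90.

F1 B5 B9 B7 F0 9D 92 99 F4 87 B8 A8 E5 94 93 E2 94 90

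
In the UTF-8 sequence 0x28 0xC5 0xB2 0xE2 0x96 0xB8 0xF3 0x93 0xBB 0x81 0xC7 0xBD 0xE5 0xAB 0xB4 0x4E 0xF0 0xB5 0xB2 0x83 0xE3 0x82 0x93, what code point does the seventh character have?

Offset 0: leading byte 0x28 = 00101000 → 1-byte char #1 = 28.
Offset 1: leading byte 0xC5 = 11000101 → 2-byte char #2 = C5 B2.
Offset 3: leading byte 0xE2 = 11100010 → 3-byte char #3 = E2 96 B8.
Offset 6: leading byte 0xF3 = 11110011 → 4-byte char #4 = F3 93 BB 81.
Offset 10: leading byte 0xC7 = 11000111 → 2-byte char #5 = C7 BD.
Offset 12: leading byte 0xE5 = 11100101 → 3-byte char #6 = E5 AB B4.
Offset 15: leading byte 0x4E = 01001110 → 1-byte char #7 = 4E.
Leading byte 0x4E = 01001110 matches 0xxxxxxx → 1-byte sequence.
Byte 1: 0x4E = 01001110, payload 1001110 (7 bits).
Concatenate: 1001110 = 0x4E (7 bits → U+004E).

U+004E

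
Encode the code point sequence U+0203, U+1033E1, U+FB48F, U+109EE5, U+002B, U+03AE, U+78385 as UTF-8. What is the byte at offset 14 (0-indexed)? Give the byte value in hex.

0x2B

U+0203 → 2-byte form C8 83 at offsets 0–1.
U+1033E1 → 4-byte form F4 83 8F A1 at offsets 2–5.
U+FB48F → 4-byte form F3 BB 92 8F at offsets 6–9.
U+109EE5 → 4-byte form F4 89 BB A5 at offsets 10–13.
U+002B → 1-byte form 2B at offsets 14–14.
Offset 14 falls in char 5's range; it's byte 1 of 2B = 0x2B.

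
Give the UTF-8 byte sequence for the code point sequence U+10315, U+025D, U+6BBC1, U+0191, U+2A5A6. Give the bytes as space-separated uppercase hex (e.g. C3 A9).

F0 90 8C 95 C9 9D F1 AB AF 81 C6 91 F0 AA 96 A6

U+10315: 4-byte form → F0 90 8C 95.
U+025D: 2-byte form → C9 9D.
U+6BBC1: 4-byte form → F1 AB AF 81.
U+0191: 2-byte form → C6 91.
U+2A5A6: 4-byte form → F0 AA 96 A6.
Concatenated (16 bytes): F0 90 8C 95 C9 9D F1 AB AF 81 C6 91 F0 AA 96 A6.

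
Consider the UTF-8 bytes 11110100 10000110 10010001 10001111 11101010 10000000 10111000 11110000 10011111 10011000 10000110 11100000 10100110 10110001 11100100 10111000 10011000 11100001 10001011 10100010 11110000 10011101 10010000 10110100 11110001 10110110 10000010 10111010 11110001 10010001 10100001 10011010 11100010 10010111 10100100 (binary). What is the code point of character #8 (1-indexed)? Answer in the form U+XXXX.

Offset 0: leading byte 0xF4 = 11110100 → 4-byte char #1 = F4 86 91 8F.
Offset 4: leading byte 0xEA = 11101010 → 3-byte char #2 = EA 80 B8.
Offset 7: leading byte 0xF0 = 11110000 → 4-byte char #3 = F0 9F 98 86.
Offset 11: leading byte 0xE0 = 11100000 → 3-byte char #4 = E0 A6 B1.
Offset 14: leading byte 0xE4 = 11100100 → 3-byte char #5 = E4 B8 98.
Offset 17: leading byte 0xE1 = 11100001 → 3-byte char #6 = E1 8B A2.
Offset 20: leading byte 0xF0 = 11110000 → 4-byte char #7 = F0 9D 90 B4.
Offset 24: leading byte 0xF1 = 11110001 → 4-byte char #8 = F1 B6 82 BA.
Leading byte 0xF1 = 11110001 matches 11110xxx → 4-byte sequence.
Byte 1: 0xF1 = 11110001, payload 001 (3 bits).
Byte 2: 0xB6 = 10110110 (10xxxxxx ✓), payload 110110.
Byte 3: 0x82 = 10000010 (10xxxxxx ✓), payload 000010.
Byte 4: 0xBA = 10111010 (10xxxxxx ✓), payload 111010.
Concatenate: 001110110000010111010 = 0x760BA (21 bits → U+760BA).

U+760BA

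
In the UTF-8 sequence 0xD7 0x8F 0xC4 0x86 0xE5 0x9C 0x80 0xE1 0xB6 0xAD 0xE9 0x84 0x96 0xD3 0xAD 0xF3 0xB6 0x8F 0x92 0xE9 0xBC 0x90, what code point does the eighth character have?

U+9F10

Offset 0: leading byte 0xD7 = 11010111 → 2-byte char #1 = D7 8F.
Offset 2: leading byte 0xC4 = 11000100 → 2-byte char #2 = C4 86.
Offset 4: leading byte 0xE5 = 11100101 → 3-byte char #3 = E5 9C 80.
Offset 7: leading byte 0xE1 = 11100001 → 3-byte char #4 = E1 B6 AD.
Offset 10: leading byte 0xE9 = 11101001 → 3-byte char #5 = E9 84 96.
Offset 13: leading byte 0xD3 = 11010011 → 2-byte char #6 = D3 AD.
Offset 15: leading byte 0xF3 = 11110011 → 4-byte char #7 = F3 B6 8F 92.
Offset 19: leading byte 0xE9 = 11101001 → 3-byte char #8 = E9 BC 90.
Leading byte 0xE9 = 11101001 matches 1110xxxx → 3-byte sequence.
Byte 1: 0xE9 = 11101001, payload 1001 (4 bits).
Byte 2: 0xBC = 10111100 (10xxxxxx ✓), payload 111100.
Byte 3: 0x90 = 10010000 (10xxxxxx ✓), payload 010000.
Concatenate: 1001111100010000 = 0x9F10 (16 bits → U+9F10).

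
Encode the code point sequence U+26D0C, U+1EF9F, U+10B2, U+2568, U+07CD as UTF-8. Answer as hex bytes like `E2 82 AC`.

U+26D0C: 4-byte form → F0 A6 B4 8C.
U+1EF9F: 4-byte form → F0 9E BE 9F.
U+10B2: 3-byte form → E1 82 B2.
U+2568: 3-byte form → E2 95 A8.
U+07CD: 2-byte form → DF 8D.
Concatenated (16 bytes): F0 A6 B4 8C F0 9E BE 9F E1 82 B2 E2 95 A8 DF 8D.

F0 A6 B4 8C F0 9E BE 9F E1 82 B2 E2 95 A8 DF 8D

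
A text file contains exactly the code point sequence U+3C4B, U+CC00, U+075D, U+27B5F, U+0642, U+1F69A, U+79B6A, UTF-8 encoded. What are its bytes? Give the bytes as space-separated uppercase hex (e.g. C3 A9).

U+3C4B: 3-byte form → E3 B1 8B.
U+CC00: 3-byte form → EC B0 80.
U+075D: 2-byte form → DD 9D.
U+27B5F: 4-byte form → F0 A7 AD 9F.
U+0642: 2-byte form → D9 82.
U+1F69A: 4-byte form → F0 9F 9A 9A.
U+79B6A: 4-byte form → F1 B9 AD AA.
Concatenated (22 bytes): E3 B1 8B EC B0 80 DD 9D F0 A7 AD 9F D9 82 F0 9F 9A 9A F1 B9 AD AA.

E3 B1 8B EC B0 80 DD 9D F0 A7 AD 9F D9 82 F0 9F 9A 9A F1 B9 AD AA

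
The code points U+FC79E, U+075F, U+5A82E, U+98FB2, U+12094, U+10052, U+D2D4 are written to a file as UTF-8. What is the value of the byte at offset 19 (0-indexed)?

0x90

U+FC79E → 4-byte form F3 BC 9E 9E at offsets 0–3.
U+075F → 2-byte form DD 9F at offsets 4–5.
U+5A82E → 4-byte form F1 9A A0 AE at offsets 6–9.
U+98FB2 → 4-byte form F2 98 BE B2 at offsets 10–13.
U+12094 → 4-byte form F0 92 82 94 at offsets 14–17.
U+10052 → 4-byte form F0 90 81 92 at offsets 18–21.
Offset 19 falls in char 6's range; it's byte 2 of F0 90 81 92 = 0x90.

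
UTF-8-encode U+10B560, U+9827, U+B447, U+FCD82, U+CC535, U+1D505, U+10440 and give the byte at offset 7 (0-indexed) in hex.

0xEB

U+10B560 → 4-byte form F4 8B 95 A0 at offsets 0–3.
U+9827 → 3-byte form E9 A0 A7 at offsets 4–6.
U+B447 → 3-byte form EB 91 87 at offsets 7–9.
Offset 7 falls in char 3's range; it's byte 1 of EB 91 87 = 0xEB.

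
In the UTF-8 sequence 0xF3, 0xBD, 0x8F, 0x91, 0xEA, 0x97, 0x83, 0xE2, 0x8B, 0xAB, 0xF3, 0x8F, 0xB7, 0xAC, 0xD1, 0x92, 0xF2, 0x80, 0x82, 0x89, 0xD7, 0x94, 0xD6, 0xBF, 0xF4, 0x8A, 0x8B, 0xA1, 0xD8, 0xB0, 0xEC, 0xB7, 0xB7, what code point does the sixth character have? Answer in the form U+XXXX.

U+80089

Offset 0: leading byte 0xF3 = 11110011 → 4-byte char #1 = F3 BD 8F 91.
Offset 4: leading byte 0xEA = 11101010 → 3-byte char #2 = EA 97 83.
Offset 7: leading byte 0xE2 = 11100010 → 3-byte char #3 = E2 8B AB.
Offset 10: leading byte 0xF3 = 11110011 → 4-byte char #4 = F3 8F B7 AC.
Offset 14: leading byte 0xD1 = 11010001 → 2-byte char #5 = D1 92.
Offset 16: leading byte 0xF2 = 11110010 → 4-byte char #6 = F2 80 82 89.
Leading byte 0xF2 = 11110010 matches 11110xxx → 4-byte sequence.
Byte 1: 0xF2 = 11110010, payload 010 (3 bits).
Byte 2: 0x80 = 10000000 (10xxxxxx ✓), payload 000000.
Byte 3: 0x82 = 10000010 (10xxxxxx ✓), payload 000010.
Byte 4: 0x89 = 10001001 (10xxxxxx ✓), payload 001001.
Concatenate: 010000000000010001001 = 0x80089 (21 bits → U+80089).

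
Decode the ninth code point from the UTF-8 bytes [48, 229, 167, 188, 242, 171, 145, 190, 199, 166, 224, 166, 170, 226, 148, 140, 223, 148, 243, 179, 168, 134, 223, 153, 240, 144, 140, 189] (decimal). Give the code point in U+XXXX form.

Offset 0: leading byte 0x30 = 00110000 → 1-byte char #1 = 30.
Offset 1: leading byte 0xE5 = 11100101 → 3-byte char #2 = E5 A7 BC.
Offset 4: leading byte 0xF2 = 11110010 → 4-byte char #3 = F2 AB 91 BE.
Offset 8: leading byte 0xC7 = 11000111 → 2-byte char #4 = C7 A6.
Offset 10: leading byte 0xE0 = 11100000 → 3-byte char #5 = E0 A6 AA.
Offset 13: leading byte 0xE2 = 11100010 → 3-byte char #6 = E2 94 8C.
Offset 16: leading byte 0xDF = 11011111 → 2-byte char #7 = DF 94.
Offset 18: leading byte 0xF3 = 11110011 → 4-byte char #8 = F3 B3 A8 86.
Offset 22: leading byte 0xDF = 11011111 → 2-byte char #9 = DF 99.
Leading byte 0xDF = 11011111 matches 110xxxxx → 2-byte sequence.
Byte 1: 0xDF = 11011111, payload 11111 (5 bits).
Byte 2: 0x99 = 10011001 (10xxxxxx ✓), payload 011001.
Concatenate: 11111011001 = 0x7D9 (11 bits → U+07D9).

U+07D9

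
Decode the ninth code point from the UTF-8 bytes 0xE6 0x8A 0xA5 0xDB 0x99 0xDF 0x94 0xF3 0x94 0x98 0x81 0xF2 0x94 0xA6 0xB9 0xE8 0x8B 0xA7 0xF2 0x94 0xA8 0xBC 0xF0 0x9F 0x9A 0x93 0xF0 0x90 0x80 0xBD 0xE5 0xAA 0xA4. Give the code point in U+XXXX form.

U+1003D

Offset 0: leading byte 0xE6 = 11100110 → 3-byte char #1 = E6 8A A5.
Offset 3: leading byte 0xDB = 11011011 → 2-byte char #2 = DB 99.
Offset 5: leading byte 0xDF = 11011111 → 2-byte char #3 = DF 94.
Offset 7: leading byte 0xF3 = 11110011 → 4-byte char #4 = F3 94 98 81.
Offset 11: leading byte 0xF2 = 11110010 → 4-byte char #5 = F2 94 A6 B9.
Offset 15: leading byte 0xE8 = 11101000 → 3-byte char #6 = E8 8B A7.
Offset 18: leading byte 0xF2 = 11110010 → 4-byte char #7 = F2 94 A8 BC.
Offset 22: leading byte 0xF0 = 11110000 → 4-byte char #8 = F0 9F 9A 93.
Offset 26: leading byte 0xF0 = 11110000 → 4-byte char #9 = F0 90 80 BD.
Leading byte 0xF0 = 11110000 matches 11110xxx → 4-byte sequence.
Byte 1: 0xF0 = 11110000, payload 000 (3 bits).
Byte 2: 0x90 = 10010000 (10xxxxxx ✓), payload 010000.
Byte 3: 0x80 = 10000000 (10xxxxxx ✓), payload 000000.
Byte 4: 0xBD = 10111101 (10xxxxxx ✓), payload 111101.
Concatenate: 000010000000000111101 = 0x1003D (21 bits → U+1003D).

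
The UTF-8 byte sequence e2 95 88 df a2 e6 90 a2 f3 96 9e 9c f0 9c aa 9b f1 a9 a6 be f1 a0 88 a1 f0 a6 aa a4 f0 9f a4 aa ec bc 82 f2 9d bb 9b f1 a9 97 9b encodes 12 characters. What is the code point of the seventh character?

Offset 0: leading byte 0xE2 = 11100010 → 3-byte char #1 = E2 95 88.
Offset 3: leading byte 0xDF = 11011111 → 2-byte char #2 = DF A2.
Offset 5: leading byte 0xE6 = 11100110 → 3-byte char #3 = E6 90 A2.
Offset 8: leading byte 0xF3 = 11110011 → 4-byte char #4 = F3 96 9E 9C.
Offset 12: leading byte 0xF0 = 11110000 → 4-byte char #5 = F0 9C AA 9B.
Offset 16: leading byte 0xF1 = 11110001 → 4-byte char #6 = F1 A9 A6 BE.
Offset 20: leading byte 0xF1 = 11110001 → 4-byte char #7 = F1 A0 88 A1.
Leading byte 0xF1 = 11110001 matches 11110xxx → 4-byte sequence.
Byte 1: 0xF1 = 11110001, payload 001 (3 bits).
Byte 2: 0xA0 = 10100000 (10xxxxxx ✓), payload 100000.
Byte 3: 0x88 = 10001000 (10xxxxxx ✓), payload 001000.
Byte 4: 0xA1 = 10100001 (10xxxxxx ✓), payload 100001.
Concatenate: 001100000001000100001 = 0x60221 (21 bits → U+60221).

U+60221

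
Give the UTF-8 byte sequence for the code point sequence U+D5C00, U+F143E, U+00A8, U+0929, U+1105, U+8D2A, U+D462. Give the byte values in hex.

F3 95 B0 80 F3 B1 90 BE C2 A8 E0 A4 A9 E1 84 85 E8 B4 AA ED 91 A2

U+D5C00: 4-byte form → F3 95 B0 80.
U+F143E: 4-byte form → F3 B1 90 BE.
U+00A8: 2-byte form → C2 A8.
U+0929: 3-byte form → E0 A4 A9.
U+1105: 3-byte form → E1 84 85.
U+8D2A: 3-byte form → E8 B4 AA.
U+D462: 3-byte form → ED 91 A2.
Concatenated (22 bytes): F3 95 B0 80 F3 B1 90 BE C2 A8 E0 A4 A9 E1 84 85 E8 B4 AA ED 91 A2.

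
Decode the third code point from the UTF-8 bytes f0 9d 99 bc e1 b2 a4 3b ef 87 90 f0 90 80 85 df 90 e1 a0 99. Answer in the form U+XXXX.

Offset 0: leading byte 0xF0 = 11110000 → 4-byte char #1 = F0 9D 99 BC.
Offset 4: leading byte 0xE1 = 11100001 → 3-byte char #2 = E1 B2 A4.
Offset 7: leading byte 0x3B = 00111011 → 1-byte char #3 = 3B.
Leading byte 0x3B = 00111011 matches 0xxxxxxx → 1-byte sequence.
Byte 1: 0x3B = 00111011, payload 0111011 (7 bits).
Concatenate: 0111011 = 0x3B (7 bits → U+003B).

U+003B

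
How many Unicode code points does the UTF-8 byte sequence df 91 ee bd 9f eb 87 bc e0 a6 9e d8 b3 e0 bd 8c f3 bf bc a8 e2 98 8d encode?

Byte at offset 0: 0xDF = 11011111 → 2-byte char (#1). Advance 2.
Byte at offset 2: 0xEE = 11101110 → 3-byte char (#2). Advance 3.
Byte at offset 5: 0xEB = 11101011 → 3-byte char (#3). Advance 3.
Byte at offset 8: 0xE0 = 11100000 → 3-byte char (#4). Advance 3.
Byte at offset 11: 0xD8 = 11011000 → 2-byte char (#5). Advance 2.
Byte at offset 13: 0xE0 = 11100000 → 3-byte char (#6). Advance 3.
Byte at offset 16: 0xF3 = 11110011 → 4-byte char (#7). Advance 4.
Byte at offset 20: 0xE2 = 11100010 → 3-byte char (#8). Advance 3.
Reached end at offset 23 after 8 code points.

8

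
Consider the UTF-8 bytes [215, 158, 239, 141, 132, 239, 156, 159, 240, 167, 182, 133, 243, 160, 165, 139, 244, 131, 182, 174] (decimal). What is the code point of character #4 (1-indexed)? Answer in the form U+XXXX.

Offset 0: leading byte 0xD7 = 11010111 → 2-byte char #1 = D7 9E.
Offset 2: leading byte 0xEF = 11101111 → 3-byte char #2 = EF 8D 84.
Offset 5: leading byte 0xEF = 11101111 → 3-byte char #3 = EF 9C 9F.
Offset 8: leading byte 0xF0 = 11110000 → 4-byte char #4 = F0 A7 B6 85.
Leading byte 0xF0 = 11110000 matches 11110xxx → 4-byte sequence.
Byte 1: 0xF0 = 11110000, payload 000 (3 bits).
Byte 2: 0xA7 = 10100111 (10xxxxxx ✓), payload 100111.
Byte 3: 0xB6 = 10110110 (10xxxxxx ✓), payload 110110.
Byte 4: 0x85 = 10000101 (10xxxxxx ✓), payload 000101.
Concatenate: 000100111110110000101 = 0x27D85 (21 bits → U+27D85).

U+27D85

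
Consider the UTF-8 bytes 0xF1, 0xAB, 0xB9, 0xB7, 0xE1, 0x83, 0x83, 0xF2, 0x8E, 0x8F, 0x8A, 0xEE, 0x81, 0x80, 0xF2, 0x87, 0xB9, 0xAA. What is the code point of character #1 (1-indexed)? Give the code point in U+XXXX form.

U+6BE77

Offset 0: leading byte 0xF1 = 11110001 → 4-byte char #1 = F1 AB B9 B7.
Leading byte 0xF1 = 11110001 matches 11110xxx → 4-byte sequence.
Byte 1: 0xF1 = 11110001, payload 001 (3 bits).
Byte 2: 0xAB = 10101011 (10xxxxxx ✓), payload 101011.
Byte 3: 0xB9 = 10111001 (10xxxxxx ✓), payload 111001.
Byte 4: 0xB7 = 10110111 (10xxxxxx ✓), payload 110111.
Concatenate: 001101011111001110111 = 0x6BE77 (21 bits → U+6BE77).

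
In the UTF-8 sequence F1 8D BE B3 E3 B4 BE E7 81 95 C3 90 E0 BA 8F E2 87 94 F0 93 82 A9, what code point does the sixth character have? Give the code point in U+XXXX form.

U+21D4

Offset 0: leading byte 0xF1 = 11110001 → 4-byte char #1 = F1 8D BE B3.
Offset 4: leading byte 0xE3 = 11100011 → 3-byte char #2 = E3 B4 BE.
Offset 7: leading byte 0xE7 = 11100111 → 3-byte char #3 = E7 81 95.
Offset 10: leading byte 0xC3 = 11000011 → 2-byte char #4 = C3 90.
Offset 12: leading byte 0xE0 = 11100000 → 3-byte char #5 = E0 BA 8F.
Offset 15: leading byte 0xE2 = 11100010 → 3-byte char #6 = E2 87 94.
Leading byte 0xE2 = 11100010 matches 1110xxxx → 3-byte sequence.
Byte 1: 0xE2 = 11100010, payload 0010 (4 bits).
Byte 2: 0x87 = 10000111 (10xxxxxx ✓), payload 000111.
Byte 3: 0x94 = 10010100 (10xxxxxx ✓), payload 010100.
Concatenate: 0010000111010100 = 0x21D4 (16 bits → U+21D4).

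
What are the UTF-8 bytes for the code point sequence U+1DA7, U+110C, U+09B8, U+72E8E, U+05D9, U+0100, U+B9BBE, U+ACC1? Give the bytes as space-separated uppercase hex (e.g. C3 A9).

U+1DA7: 3-byte form → E1 B6 A7.
U+110C: 3-byte form → E1 84 8C.
U+09B8: 3-byte form → E0 A6 B8.
U+72E8E: 4-byte form → F1 B2 BA 8E.
U+05D9: 2-byte form → D7 99.
U+0100: 2-byte form → C4 80.
U+B9BBE: 4-byte form → F2 B9 AE BE.
U+ACC1: 3-byte form → EA B3 81.
Concatenated (24 bytes): E1 B6 A7 E1 84 8C E0 A6 B8 F1 B2 BA 8E D7 99 C4 80 F2 B9 AE BE EA B3 81.

E1 B6 A7 E1 84 8C E0 A6 B8 F1 B2 BA 8E D7 99 C4 80 F2 B9 AE BE EA B3 81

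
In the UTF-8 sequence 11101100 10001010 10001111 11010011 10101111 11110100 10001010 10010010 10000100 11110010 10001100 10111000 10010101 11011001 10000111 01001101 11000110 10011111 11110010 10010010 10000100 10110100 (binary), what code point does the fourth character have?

Offset 0: leading byte 0xEC = 11101100 → 3-byte char #1 = EC 8A 8F.
Offset 3: leading byte 0xD3 = 11010011 → 2-byte char #2 = D3 AF.
Offset 5: leading byte 0xF4 = 11110100 → 4-byte char #3 = F4 8A 92 84.
Offset 9: leading byte 0xF2 = 11110010 → 4-byte char #4 = F2 8C B8 95.
Leading byte 0xF2 = 11110010 matches 11110xxx → 4-byte sequence.
Byte 1: 0xF2 = 11110010, payload 010 (3 bits).
Byte 2: 0x8C = 10001100 (10xxxxxx ✓), payload 001100.
Byte 3: 0xB8 = 10111000 (10xxxxxx ✓), payload 111000.
Byte 4: 0x95 = 10010101 (10xxxxxx ✓), payload 010101.
Concatenate: 010001100111000010101 = 0x8CE15 (21 bits → U+8CE15).

U+8CE15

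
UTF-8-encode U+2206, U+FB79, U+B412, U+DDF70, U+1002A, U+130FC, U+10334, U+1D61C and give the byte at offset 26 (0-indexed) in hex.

0x9D

U+2206 → 3-byte form E2 88 86 at offsets 0–2.
U+FB79 → 3-byte form EF AD B9 at offsets 3–5.
U+B412 → 3-byte form EB 90 92 at offsets 6–8.
U+DDF70 → 4-byte form F3 9D BD B0 at offsets 9–12.
U+1002A → 4-byte form F0 90 80 AA at offsets 13–16.
U+130FC → 4-byte form F0 93 83 BC at offsets 17–20.
U+10334 → 4-byte form F0 90 8C B4 at offsets 21–24.
U+1D61C → 4-byte form F0 9D 98 9C at offsets 25–28.
Offset 26 falls in char 8's range; it's byte 2 of F0 9D 98 9C = 0x9D.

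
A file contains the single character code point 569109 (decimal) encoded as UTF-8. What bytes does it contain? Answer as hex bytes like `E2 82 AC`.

U+8AF15 = 0x8AF15 = 569109 decimal. In range U+10000–U+10FFFF → 4-byte form: 11110xxx 10xxxxxx 10xxxxxx 10xxxxxx.
Binary (21 bits): 010001010111100010101.
Split 3+6+6+6: 010 | 001010 | 111100 | 010101.
Byte 1: 11110010 = 0xF2.
Byte 2: 10001010 = 0x8A.
Byte 3: 10111100 = 0xBC.
Byte 4: 10010101 = 0x95.

F2 8A BC 95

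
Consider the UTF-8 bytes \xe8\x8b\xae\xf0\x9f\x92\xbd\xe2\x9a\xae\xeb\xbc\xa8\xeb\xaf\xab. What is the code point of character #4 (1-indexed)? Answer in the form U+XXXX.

U+BF28

Offset 0: leading byte 0xE8 = 11101000 → 3-byte char #1 = E8 8B AE.
Offset 3: leading byte 0xF0 = 11110000 → 4-byte char #2 = F0 9F 92 BD.
Offset 7: leading byte 0xE2 = 11100010 → 3-byte char #3 = E2 9A AE.
Offset 10: leading byte 0xEB = 11101011 → 3-byte char #4 = EB BC A8.
Leading byte 0xEB = 11101011 matches 1110xxxx → 3-byte sequence.
Byte 1: 0xEB = 11101011, payload 1011 (4 bits).
Byte 2: 0xBC = 10111100 (10xxxxxx ✓), payload 111100.
Byte 3: 0xA8 = 10101000 (10xxxxxx ✓), payload 101000.
Concatenate: 1011111100101000 = 0xBF28 (16 bits → U+BF28).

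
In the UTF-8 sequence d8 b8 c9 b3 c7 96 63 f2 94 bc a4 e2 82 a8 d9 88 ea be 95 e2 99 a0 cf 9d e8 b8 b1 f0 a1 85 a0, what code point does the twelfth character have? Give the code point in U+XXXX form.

U+21160

Offset 0: leading byte 0xD8 = 11011000 → 2-byte char #1 = D8 B8.
Offset 2: leading byte 0xC9 = 11001001 → 2-byte char #2 = C9 B3.
Offset 4: leading byte 0xC7 = 11000111 → 2-byte char #3 = C7 96.
Offset 6: leading byte 0x63 = 01100011 → 1-byte char #4 = 63.
Offset 7: leading byte 0xF2 = 11110010 → 4-byte char #5 = F2 94 BC A4.
Offset 11: leading byte 0xE2 = 11100010 → 3-byte char #6 = E2 82 A8.
Offset 14: leading byte 0xD9 = 11011001 → 2-byte char #7 = D9 88.
Offset 16: leading byte 0xEA = 11101010 → 3-byte char #8 = EA BE 95.
Offset 19: leading byte 0xE2 = 11100010 → 3-byte char #9 = E2 99 A0.
Offset 22: leading byte 0xCF = 11001111 → 2-byte char #10 = CF 9D.
Offset 24: leading byte 0xE8 = 11101000 → 3-byte char #11 = E8 B8 B1.
Offset 27: leading byte 0xF0 = 11110000 → 4-byte char #12 = F0 A1 85 A0.
Leading byte 0xF0 = 11110000 matches 11110xxx → 4-byte sequence.
Byte 1: 0xF0 = 11110000, payload 000 (3 bits).
Byte 2: 0xA1 = 10100001 (10xxxxxx ✓), payload 100001.
Byte 3: 0x85 = 10000101 (10xxxxxx ✓), payload 000101.
Byte 4: 0xA0 = 10100000 (10xxxxxx ✓), payload 100000.
Concatenate: 000100001000101100000 = 0x21160 (21 bits → U+21160).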